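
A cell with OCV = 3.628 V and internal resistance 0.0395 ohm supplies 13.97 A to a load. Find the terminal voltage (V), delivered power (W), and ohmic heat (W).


Step 1: V_terminal = OCV - I*R = 3.628 - 13.97 * 0.0395 = 3.0762 V
Step 2: P_out = V_terminal * I = 3.0762 * 13.97 = 42.97 W
Step 3: Q = I^2 * R = 13.97^2 * 0.0395 = 7.709 W

V=3.0762 V, P=42.97 W, Q=7.709 W


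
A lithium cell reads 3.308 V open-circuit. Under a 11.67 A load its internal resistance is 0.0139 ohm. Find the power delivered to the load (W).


Step 1: V_terminal = OCV - I*R = 3.308 - 11.67 * 0.0139 = 3.1458 V
Step 2: P_out = V_terminal * I = 3.1458 * 11.67 = 36.71 W

36.71 W


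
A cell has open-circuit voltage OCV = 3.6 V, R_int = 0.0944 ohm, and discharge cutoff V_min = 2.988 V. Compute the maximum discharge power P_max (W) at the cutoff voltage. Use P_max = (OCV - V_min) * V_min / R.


dV = OCV - V_min = 0.612 V (so I_max = dV / R)
P_max = dV * V_min / R = 0.612 * 2.988 / 0.0944 = 19.37 W

19.37 W


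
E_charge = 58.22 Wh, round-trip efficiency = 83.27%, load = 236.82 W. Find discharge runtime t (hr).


Step 1: E_discharge = eta/100 * E_charge = 83.27/100 * 58.22 = 48.48 Wh
Step 2: t = E_discharge / P = 48.48 / 236.82 = 0.2047 hr

0.2047 hr


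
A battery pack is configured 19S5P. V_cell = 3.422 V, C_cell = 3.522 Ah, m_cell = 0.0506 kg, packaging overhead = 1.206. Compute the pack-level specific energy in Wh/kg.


Step 1: V_pack = 19 * 3.422 = 65.018 V
Step 2: C_pack = 5 * 3.522 = 17.61 Ah
Step 3: E_pack = V_pack * C_pack = 65.018 * 17.61 = 1145 Wh
Step 4: m_pack = 19 * 5 * 0.0506 * 1.206 = 5.7972 kg
Step 5: ED = E_pack / m_pack = 1145 / 5.7972 = 197.5 Wh/kg

197.5 Wh/kg


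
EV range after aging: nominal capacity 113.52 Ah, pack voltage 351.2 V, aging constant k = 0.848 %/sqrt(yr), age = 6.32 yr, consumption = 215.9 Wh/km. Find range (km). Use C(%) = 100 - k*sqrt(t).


Step 1: capacity retention = 100 - 0.848 * sqrt(6.32) = 100 - 0.848 * 2.514 = 97.868%
Step 2: C_now = 113.52 * 97.868/100 = 111.1 Ah
Step 3: E_pack = V * C_now = 351.2 * 111.1 = 39018 Wh
Step 4: range = E_pack / consumption = 39018 / 215.9 = 180.7 km

180.7 km


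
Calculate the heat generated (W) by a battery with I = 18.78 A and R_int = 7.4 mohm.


Convert: R = 7.4 mohm = 0.0074 ohm
Q = I^2 * R = 18.78^2 * 0.0074 = 2.610 W

2.610 W


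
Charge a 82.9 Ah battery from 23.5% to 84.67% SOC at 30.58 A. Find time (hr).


Step 1: dSOC = 84.67% - 23.5% = 61.17%
Step 2: delta_Ah = 82.9 * 61.17 / 100 = 50.71 Ah
Step 3: t = 50.71 / 30.58 = 1.658 hr

1.658 hr


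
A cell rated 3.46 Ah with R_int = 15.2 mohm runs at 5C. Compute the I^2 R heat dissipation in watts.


Convert: R = 15.2 mohm = 0.0152 ohm
Step 1: I = C_rate * capacity = 5 * 3.46 = 17.3 A
Step 2: Q = I^2 * R = 17.3^2 * 0.0152 = 299.29 * 0.0152 = 4.549 W

4.549 W


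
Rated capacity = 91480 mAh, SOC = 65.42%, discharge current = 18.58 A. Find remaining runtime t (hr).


Convert: C_total = 91480 mAh = 91.48 Ah
Step 1: remaining = SOC/100 * C_total = 65.42/100 * 91.48 = 59.846 Ah
Step 2: t = remaining / I = 59.846 / 18.58 = 3.221 hr

3.221 hr


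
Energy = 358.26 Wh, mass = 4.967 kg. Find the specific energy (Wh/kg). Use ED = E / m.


ED = E / m = 358.26 / 4.967 = 72.13 Wh/kg

72.13 Wh/kg


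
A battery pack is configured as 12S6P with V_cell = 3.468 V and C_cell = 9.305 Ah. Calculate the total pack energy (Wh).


E = Ns * Vcell * Np * Ccell = 12 * 3.468 * 6 * 9.305 = 2323 Wh

2323 Wh


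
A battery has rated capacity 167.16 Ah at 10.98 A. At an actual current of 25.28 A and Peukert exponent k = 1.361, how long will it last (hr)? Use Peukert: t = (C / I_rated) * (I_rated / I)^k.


t_rated = C / I_rated = 167.16 / 10.98 = 15.224 hr
(I_rated/I)^k = (0.43434)^1.361 = 0.32143
t = t_rated * (I_rated/I)^k = 15.224 * 0.32143 = 4.893 hr

4.893 hr


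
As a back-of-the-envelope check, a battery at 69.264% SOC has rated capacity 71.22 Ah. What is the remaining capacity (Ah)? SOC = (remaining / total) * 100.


remaining = SOC / 100 * total = 69.264 / 100 * 71.22 = 49.33 Ah

49.33 Ah


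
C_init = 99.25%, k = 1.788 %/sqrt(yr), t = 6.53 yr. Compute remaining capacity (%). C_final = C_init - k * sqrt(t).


sqrt(t) = sqrt(6.53) = 2.5554
C_final = 99.25 - 1.788 * 2.5554 = 94.68%

94.68%


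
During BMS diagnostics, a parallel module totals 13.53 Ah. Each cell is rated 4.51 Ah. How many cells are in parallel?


n = C_total / C_cell = 13.53 / 4.51 = 3

3


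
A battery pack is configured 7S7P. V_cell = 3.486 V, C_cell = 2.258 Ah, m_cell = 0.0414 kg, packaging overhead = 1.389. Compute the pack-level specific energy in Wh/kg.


Step 1: V_pack = 7 * 3.486 = 24.402 V
Step 2: C_pack = 7 * 2.258 = 15.806 Ah
Step 3: E_pack = V_pack * C_pack = 24.402 * 15.806 = 385.7 Wh
Step 4: m_pack = 7 * 7 * 0.0414 * 1.389 = 2.8177 kg
Step 5: ED = E_pack / m_pack = 385.7 / 2.8177 = 136.9 Wh/kg

136.9 Wh/kg


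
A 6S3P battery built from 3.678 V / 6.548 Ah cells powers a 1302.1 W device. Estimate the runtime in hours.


Step 1: E_pack = Ns * V_cell * Np * C_cell = 6 * 3.678 * 3 * 6.548 = 433.5 Wh
Step 2: t = E_pack / P = 433.5 / 1302.1 = 0.3329 hr

0.3329 hr


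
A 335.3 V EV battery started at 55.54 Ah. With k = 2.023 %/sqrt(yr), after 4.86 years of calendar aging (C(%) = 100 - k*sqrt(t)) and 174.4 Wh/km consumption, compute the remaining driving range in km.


Step 1: capacity retention = 100 - 2.023 * sqrt(4.86) = 100 - 2.023 * 2.2045 = 95.54%
Step 2: C_now = 55.54 * 95.54/100 = 53.063 Ah
Step 3: E_pack = V * C_now = 335.3 * 53.063 = 17792 Wh
Step 4: range = E_pack / consumption = 17792 / 174.4 = 102.0 km

102.0 km


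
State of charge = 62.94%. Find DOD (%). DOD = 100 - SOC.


Complement of SOC: DOD = 100% - 62.94% = 37.06%

37.06%


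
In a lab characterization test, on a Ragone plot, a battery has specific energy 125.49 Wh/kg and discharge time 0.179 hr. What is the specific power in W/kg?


Specific power = 125.49 Wh/kg / 0.179 hr = 701.1 W/kg

701.1 W/kg


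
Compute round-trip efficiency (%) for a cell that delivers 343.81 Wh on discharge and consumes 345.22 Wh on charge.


Round-trip efficiency = 343.81/345.22 * 100% = 99.59%

99.59%


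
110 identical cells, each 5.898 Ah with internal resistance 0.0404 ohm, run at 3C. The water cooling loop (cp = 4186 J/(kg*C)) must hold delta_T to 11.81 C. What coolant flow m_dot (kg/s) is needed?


Step 1: I = 3 * 5.898 = 17.694 A
Step 2: Q_cell = I^2 * R = 17.694^2 * 0.0404 = 12.648 W
Step 3: Q_total = 110 * 12.648 = 1391.3 W
Step 4: m_dot = Q_total / (cp * dT) = 1391.3 / (4186 * 11.81) = 0.02814 kg/s

0.02814 kg/s


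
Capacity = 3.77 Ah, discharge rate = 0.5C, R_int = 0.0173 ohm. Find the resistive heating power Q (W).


Step 1: I = C_rate * capacity = 0.5 * 3.77 = 1.885 A
Step 2: Q = I^2 * R = 1.885^2 * 0.0173 = 3.5532 * 0.0173 = 0.06147 W

0.06147 W


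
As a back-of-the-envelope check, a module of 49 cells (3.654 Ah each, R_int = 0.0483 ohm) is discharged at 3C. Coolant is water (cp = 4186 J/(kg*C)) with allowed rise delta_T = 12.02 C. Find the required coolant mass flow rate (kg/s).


Step 1: I = 3 * 3.654 = 10.962 A
Step 2: Q_cell = I^2 * R = 10.962^2 * 0.0483 = 5.804 W
Step 3: Q_total = 49 * 5.804 = 284.4 W
Step 4: m_dot = Q_total / (cp * dT) = 284.4 / (4186 * 12.02) = 0.005652 kg/s

0.005652 kg/s


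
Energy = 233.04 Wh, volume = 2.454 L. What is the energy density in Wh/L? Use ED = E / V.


Volumetric ED = 233.04 Wh / 2.454 L = 94.96 Wh/L

94.96 Wh/L


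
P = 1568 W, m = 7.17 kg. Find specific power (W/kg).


Specific power = 1568 W / 7.17 kg = 218.7 W/kg

218.7 W/kg


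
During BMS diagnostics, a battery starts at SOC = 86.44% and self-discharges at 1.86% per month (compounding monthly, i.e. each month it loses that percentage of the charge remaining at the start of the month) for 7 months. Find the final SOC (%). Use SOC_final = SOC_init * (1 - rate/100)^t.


Monthly retention factor = 1 - 1.86/100 = 0.9814
Over 7 months: factor^7 = 0.87684
SOC_final = 86.44 * 0.87684 = 75.79%

75.79%


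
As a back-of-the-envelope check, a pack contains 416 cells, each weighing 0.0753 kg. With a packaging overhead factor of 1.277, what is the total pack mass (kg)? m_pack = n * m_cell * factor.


Cell mass sum = 416 * 0.0753 = 31.325 kg
With overhead 1.277: m_pack = 31.325 * 1.277 = 40.00 kg

40.00 kg


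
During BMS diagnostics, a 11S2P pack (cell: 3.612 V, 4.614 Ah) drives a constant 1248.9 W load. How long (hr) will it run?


Step 1: E_pack = Ns * V_cell * Np * C_cell = 11 * 3.612 * 2 * 4.614 = 366.65 Wh
Step 2: t = E_pack / P = 366.65 / 1248.9 = 0.2936 hr

0.2936 hr


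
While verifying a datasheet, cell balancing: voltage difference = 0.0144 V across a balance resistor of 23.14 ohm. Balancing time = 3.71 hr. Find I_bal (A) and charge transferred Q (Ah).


I_bal = dV / R = 0.0144 / 23.14 = 6.2230e-04 A
Q = I_bal * t = 6.2230e-04 * 3.71 = 0.002309 Ah

I=6.2230e-04 A, Q=0.002309 Ah


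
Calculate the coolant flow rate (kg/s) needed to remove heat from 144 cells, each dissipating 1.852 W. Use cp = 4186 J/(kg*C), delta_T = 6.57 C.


Step 1: Total heat Q = 144 * 1.852 W = 266.69 W
Step 2: denom = cp * dT = 4186 * 6.57 = 27502
Step 3: m_dot = 266.69 / 27502 = 0.009697 kg/s

0.009697 kg/s


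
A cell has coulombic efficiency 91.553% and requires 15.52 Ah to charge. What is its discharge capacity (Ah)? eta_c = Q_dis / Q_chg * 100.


Q_dis = eta/100 * Q_chg = 91.553/100 * 15.52 = 14.21 Ah

14.21 Ah


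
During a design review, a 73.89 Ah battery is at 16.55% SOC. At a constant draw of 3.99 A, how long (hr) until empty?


Step 1: remaining = SOC/100 * C_total = 16.55/100 * 73.89 = 12.229 Ah
Step 2: t = remaining / I = 12.229 / 3.99 = 3.065 hr

3.065 hr


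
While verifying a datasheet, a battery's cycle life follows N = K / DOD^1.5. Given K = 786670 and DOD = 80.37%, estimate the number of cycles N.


DOD^1.5 = 720.51
N = K / DOD^1.5 = 786670 / 720.51 = 1092

1092 cycles


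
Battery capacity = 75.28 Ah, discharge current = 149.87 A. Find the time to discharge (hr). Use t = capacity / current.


t = capacity / current = 75.28 / 149.87 = 0.5023 hr

0.5023 hr


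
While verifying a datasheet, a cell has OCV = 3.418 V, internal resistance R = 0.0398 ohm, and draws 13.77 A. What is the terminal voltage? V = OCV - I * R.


V = OCV - I*R = 3.418 - 13.77 * 0.0398 = 2.870 V

2.870 V


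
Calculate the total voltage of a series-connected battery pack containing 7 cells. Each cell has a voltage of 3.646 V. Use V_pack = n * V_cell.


V_pack = n * V_cell = 7 * 3.646 = 25.522 V

25.522 V


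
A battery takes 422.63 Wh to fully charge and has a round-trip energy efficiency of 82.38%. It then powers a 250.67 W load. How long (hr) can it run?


Step 1: E_discharge = eta/100 * E_charge = 82.38/100 * 422.63 = 348.16 Wh
Step 2: t = E_discharge / P = 348.16 / 250.67 = 1.389 hr

1.389 hr


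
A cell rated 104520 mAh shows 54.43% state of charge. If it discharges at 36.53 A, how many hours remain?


Convert: C_total = 104520 mAh = 104.52 Ah
Step 1: remaining = SOC/100 * C_total = 54.43/100 * 104.52 = 56.89 Ah
Step 2: t = remaining / I = 56.89 / 36.53 = 1.557 hr

1.557 hr


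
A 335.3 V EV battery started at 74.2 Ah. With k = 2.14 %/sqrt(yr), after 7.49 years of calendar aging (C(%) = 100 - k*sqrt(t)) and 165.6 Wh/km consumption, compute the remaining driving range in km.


Step 1: capacity retention = 100 - 2.14 * sqrt(7.49) = 100 - 2.14 * 2.7368 = 94.143%
Step 2: C_now = 74.2 * 94.143/100 = 69.854 Ah
Step 3: E_pack = V * C_now = 335.3 * 69.854 = 23422 Wh
Step 4: range = E_pack / consumption = 23422 / 165.6 = 141.4 km

141.4 km


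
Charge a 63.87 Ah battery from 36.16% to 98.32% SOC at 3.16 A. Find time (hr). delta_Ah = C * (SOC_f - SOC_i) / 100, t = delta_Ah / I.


delta_Ah = 63.87 * (98.32 - 36.16) / 100 = 39.702 Ah
t = delta_Ah / I = 39.702 / 3.16 = 12.56 hr

12.56 hr


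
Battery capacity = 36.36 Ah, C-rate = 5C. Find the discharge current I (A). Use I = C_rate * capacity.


I = C_rate * capacity = 5 * 36.36 = 181.8 A

181.8 A


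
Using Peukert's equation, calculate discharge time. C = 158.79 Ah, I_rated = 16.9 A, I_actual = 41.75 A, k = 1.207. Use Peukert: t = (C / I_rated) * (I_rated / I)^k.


Step 1: t_rated = C / I_rated = 158.79 / 16.9 = 9.3959 hr
Step 2: ratio = 16.9 / 41.75 = 0.40479
Step 3: ratio^k = 0.40479^1.207 = 0.33568
Step 4: t = t_rated * ratio^k = 9.3959 * 0.33568 = 3.154 hr

3.154 hr


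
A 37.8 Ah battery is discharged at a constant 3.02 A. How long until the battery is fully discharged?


Runtime = 37.8 Ah / 3.02 A = 12.52 hr

12.52 hr


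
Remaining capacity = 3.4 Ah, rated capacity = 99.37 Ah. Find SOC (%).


SOC = (remaining / total) * 100 = (3.4 / 99.37) * 100 = 3.422%

3.422%


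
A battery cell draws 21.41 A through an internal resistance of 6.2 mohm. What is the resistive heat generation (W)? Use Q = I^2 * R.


Convert: R = 6.2 mohm = 0.0062 ohm
Q = I^2 * R = 21.41^2 * 0.0062 = 2.842 W

2.842 W


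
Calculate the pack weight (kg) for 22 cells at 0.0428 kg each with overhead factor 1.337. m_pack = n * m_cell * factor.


Cell mass sum = 22 * 0.0428 = 0.9416 kg
With overhead 1.337: m_pack = 0.9416 * 1.337 = 1.259 kg

1.259 kg


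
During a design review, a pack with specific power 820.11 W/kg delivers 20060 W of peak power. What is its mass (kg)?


m = P / SP = 20060 / 820.11 = 24.46 kg

24.46 kg


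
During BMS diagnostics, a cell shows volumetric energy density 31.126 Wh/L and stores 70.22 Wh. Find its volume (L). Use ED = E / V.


V = E / ED = 70.22 / 31.126 = 2.256 L

2.256 L


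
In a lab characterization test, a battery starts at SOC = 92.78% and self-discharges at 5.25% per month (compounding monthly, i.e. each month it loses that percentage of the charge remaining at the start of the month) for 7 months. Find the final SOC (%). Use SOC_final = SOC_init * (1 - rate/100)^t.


Monthly retention factor = 1 - 5.25/100 = 0.9475
Over 7 months: factor^7 = 0.68557
SOC_final = 92.78 * 0.68557 = 63.61%

63.61%


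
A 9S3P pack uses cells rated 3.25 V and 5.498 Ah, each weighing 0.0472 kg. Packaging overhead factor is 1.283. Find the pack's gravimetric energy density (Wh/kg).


Step 1: V_pack = 9 * 3.25 = 29.25 V
Step 2: C_pack = 3 * 5.498 = 16.494 Ah
Step 3: E_pack = V_pack * C_pack = 29.25 * 16.494 = 482.45 Wh
Step 4: m_pack = 9 * 3 * 0.0472 * 1.283 = 1.6351 kg
Step 5: ED = E_pack / m_pack = 482.45 / 1.6351 = 295.1 Wh/kg

295.1 Wh/kg


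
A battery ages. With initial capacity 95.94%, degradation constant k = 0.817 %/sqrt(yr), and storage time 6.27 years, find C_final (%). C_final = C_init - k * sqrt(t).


Step 1: sqrt(6.27 yr) = 2.504
Step 2: drop = 0.817 * 2.504 = 2.0458
Step 3: C_final = 95.94 - 2.0458 = 93.89%

93.89%


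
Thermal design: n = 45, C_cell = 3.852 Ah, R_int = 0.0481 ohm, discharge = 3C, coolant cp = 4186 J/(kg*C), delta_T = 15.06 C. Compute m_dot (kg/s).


Step 1: I = 3 * 3.852 = 11.556 A
Step 2: Q_cell = I^2 * R = 11.556^2 * 0.0481 = 6.4233 W
Step 3: Q_total = 45 * 6.4233 = 289.05 W
Step 4: m_dot = Q_total / (cp * dT) = 289.05 / (4186 * 15.06) = 0.004585 kg/s

0.004585 kg/s


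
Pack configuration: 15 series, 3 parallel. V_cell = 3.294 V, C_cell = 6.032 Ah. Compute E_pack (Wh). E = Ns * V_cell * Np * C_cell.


V_pack = 15 * 3.294 = 49.41 V
C_pack = 3 * 6.032 = 18.096 Ah
E = V_pack * C_pack = 49.41 * 18.096 = 894.1 Wh

894.1 Wh


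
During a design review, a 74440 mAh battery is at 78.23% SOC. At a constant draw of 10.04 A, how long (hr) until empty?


Convert: C_total = 74440 mAh = 74.44 Ah
Step 1: remaining = SOC/100 * C_total = 78.23/100 * 74.44 = 58.234 Ah
Step 2: t = remaining / I = 58.234 / 10.04 = 5.800 hr

5.800 hr


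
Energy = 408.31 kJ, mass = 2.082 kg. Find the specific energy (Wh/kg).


Convert: E = 408.31 kJ = 113.42 Wh
ED = E / m = 113.42 / 2.082 = 54.48 Wh/kg

54.48 Wh/kg


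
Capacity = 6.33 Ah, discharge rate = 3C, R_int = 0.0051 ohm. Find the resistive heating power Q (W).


Step 1: I = C_rate * capacity = 3 * 6.33 = 18.99 A
Step 2: Q = I^2 * R = 18.99^2 * 0.0051 = 360.62 * 0.0051 = 1.839 W

1.839 W


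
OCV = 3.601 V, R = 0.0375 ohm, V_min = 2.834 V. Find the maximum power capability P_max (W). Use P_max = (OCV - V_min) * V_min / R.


P_max = (OCV - V_min) * V_min / R = (3.601 - 2.834) * 2.834 / 0.0375 = 0.767 * 2.834 / 0.0375 = 57.96 W

57.96 W


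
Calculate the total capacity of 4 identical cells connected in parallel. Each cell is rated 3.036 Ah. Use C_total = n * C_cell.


Parallel capacities add: 4 * 3.036 Ah = 12.144 Ah

12.144 Ah


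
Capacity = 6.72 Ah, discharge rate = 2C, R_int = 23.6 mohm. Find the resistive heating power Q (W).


Convert: R = 23.6 mohm = 0.0236 ohm
Step 1: I = C_rate * capacity = 2 * 6.72 = 13.44 A
Step 2: Q = I^2 * R = 13.44^2 * 0.0236 = 180.63 * 0.0236 = 4.263 W

4.263 W


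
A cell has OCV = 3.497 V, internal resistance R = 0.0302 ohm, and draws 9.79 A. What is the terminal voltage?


IR drop = 9.79 * 0.0302 = 0.29566 V
V = 3.497 - 0.29566 = 3.201 V

3.201 V


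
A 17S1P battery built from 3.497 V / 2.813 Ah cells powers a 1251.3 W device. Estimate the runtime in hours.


Step 1: E_pack = Ns * V_cell * Np * C_cell = 17 * 3.497 * 1 * 2.813 = 167.23 Wh
Step 2: t = E_pack / P = 167.23 / 1251.3 = 0.1336 hr

0.1336 hr


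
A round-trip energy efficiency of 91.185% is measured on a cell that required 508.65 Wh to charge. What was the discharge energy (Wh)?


E_dis = eta/100 * E_chg = 91.185/100 * 508.65 = 463.8 Wh

463.8 Wh


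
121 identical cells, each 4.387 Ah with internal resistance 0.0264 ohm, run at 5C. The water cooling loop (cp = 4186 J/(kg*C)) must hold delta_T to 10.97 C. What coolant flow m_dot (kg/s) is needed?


Step 1: I = 5 * 4.387 = 21.935 A
Step 2: Q_cell = I^2 * R = 21.935^2 * 0.0264 = 12.702 W
Step 3: Q_total = 121 * 12.702 = 1536.9 W
Step 4: m_dot = Q_total / (cp * dT) = 1536.9 / (4186 * 10.97) = 0.03347 kg/s

0.03347 kg/s


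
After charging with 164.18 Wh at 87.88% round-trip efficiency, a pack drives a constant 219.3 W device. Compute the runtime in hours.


Step 1: E_discharge = eta/100 * E_charge = 87.88/100 * 164.18 = 144.28 Wh
Step 2: t = E_discharge / P = 144.28 / 219.3 = 0.6579 hr

0.6579 hr


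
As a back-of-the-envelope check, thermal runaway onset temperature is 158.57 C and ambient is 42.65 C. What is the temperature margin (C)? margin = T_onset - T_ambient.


margin = T_onset - T_ambient = 158.57 - 42.65 = 115.92 C

115.92 C


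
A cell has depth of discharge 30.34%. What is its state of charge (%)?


SOC = 100 - DOD = 100 - 30.34 = 69.66%

69.66%


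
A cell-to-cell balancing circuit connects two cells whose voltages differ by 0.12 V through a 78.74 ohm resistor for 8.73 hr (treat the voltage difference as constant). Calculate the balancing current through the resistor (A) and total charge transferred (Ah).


I_bal = dV / R = 0.12 / 78.74 = 0.001524 A
Q = I_bal * t = 0.001524 * 8.73 = 0.01330 Ah

I=0.001524 A, Q=0.01330 Ah


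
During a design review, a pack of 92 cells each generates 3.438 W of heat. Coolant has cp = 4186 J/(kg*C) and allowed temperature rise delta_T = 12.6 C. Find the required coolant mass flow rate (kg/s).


Q_total = 92 * 3.438 = 316.3 W
m_dot = Q_total / (cp * dT) = 316.3 / (4186 * 12.6) = 0.005997 kg/s

0.005997 kg/s


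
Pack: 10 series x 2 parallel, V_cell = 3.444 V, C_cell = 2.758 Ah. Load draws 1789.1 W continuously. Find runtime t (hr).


Step 1: E_pack = Ns * V_cell * Np * C_cell = 10 * 3.444 * 2 * 2.758 = 189.97 Wh
Step 2: t = E_pack / P = 189.97 / 1789.1 = 0.1062 hr

0.1062 hr


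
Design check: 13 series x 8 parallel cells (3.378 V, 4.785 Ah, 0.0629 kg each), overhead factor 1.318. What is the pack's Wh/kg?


Step 1: V_pack = 13 * 3.378 = 43.914 V
Step 2: C_pack = 8 * 4.785 = 38.28 Ah
Step 3: E_pack = V_pack * C_pack = 43.914 * 38.28 = 1681 Wh
Step 4: m_pack = 13 * 8 * 0.0629 * 1.318 = 8.6218 kg
Step 5: ED = E_pack / m_pack = 1681 / 8.6218 = 195.0 Wh/kg

195.0 Wh/kg


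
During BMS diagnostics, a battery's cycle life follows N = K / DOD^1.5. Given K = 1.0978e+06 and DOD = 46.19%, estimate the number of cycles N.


Step 1: DOD^1.5 = 46.19^1.5 = 313.92
Step 2: N = 1.0978e+06 / 313.92 = 3497 cycles

3497 cycles


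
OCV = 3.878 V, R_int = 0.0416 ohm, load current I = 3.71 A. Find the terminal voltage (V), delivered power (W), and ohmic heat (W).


Step 1: V_terminal = OCV - I*R = 3.878 - 3.71 * 0.0416 = 3.7237 V
Step 2: P_out = V_terminal * I = 3.7237 * 3.71 = 13.81 W
Step 3: Q = I^2 * R = 3.71^2 * 0.0416 = 0.5726 W

V=3.7237 V, P=13.81 W, Q=0.5726 W


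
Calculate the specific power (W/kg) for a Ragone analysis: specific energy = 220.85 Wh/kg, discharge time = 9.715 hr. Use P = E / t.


Specific power = 220.85 Wh/kg / 9.715 hr = 22.73 W/kg

22.73 W/kg


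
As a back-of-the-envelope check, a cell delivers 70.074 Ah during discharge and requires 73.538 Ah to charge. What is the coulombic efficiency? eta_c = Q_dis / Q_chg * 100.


Coulombic efficiency = 70.074/73.538 * 100% = 95.29%

95.29%


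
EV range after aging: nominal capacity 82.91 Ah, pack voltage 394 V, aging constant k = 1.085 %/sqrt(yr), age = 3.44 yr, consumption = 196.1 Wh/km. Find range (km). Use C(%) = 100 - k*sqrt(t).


Step 1: capacity retention = 100 - 1.085 * sqrt(3.44) = 100 - 1.085 * 1.8547 = 97.988%
Step 2: C_now = 82.91 * 97.988/100 = 81.242 Ah
Step 3: E_pack = V * C_now = 394 * 81.242 = 32009 Wh
Step 4: range = E_pack / consumption = 32009 / 196.1 = 163.2 km

163.2 km


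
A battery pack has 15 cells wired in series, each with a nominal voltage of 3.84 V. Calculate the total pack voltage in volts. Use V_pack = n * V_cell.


With 15 cells in series at 3.84 V each, V_pack = 57.6 V

57.6 V


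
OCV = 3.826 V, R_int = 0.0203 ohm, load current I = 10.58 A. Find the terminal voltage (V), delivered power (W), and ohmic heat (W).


Step 1: V_terminal = OCV - I*R = 3.826 - 10.58 * 0.0203 = 3.6112 V
Step 2: P_out = V_terminal * I = 3.6112 * 10.58 = 38.21 W
Step 3: Q = I^2 * R = 10.58^2 * 0.0203 = 2.272 W

V=3.6112 V, P=38.21 W, Q=2.272 W


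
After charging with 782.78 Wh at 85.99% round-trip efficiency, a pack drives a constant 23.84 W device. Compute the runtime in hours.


Step 1: E_discharge = eta/100 * E_charge = 85.99/100 * 782.78 = 673.11 Wh
Step 2: t = E_discharge / P = 673.11 / 23.84 = 28.23 hr

28.23 hr


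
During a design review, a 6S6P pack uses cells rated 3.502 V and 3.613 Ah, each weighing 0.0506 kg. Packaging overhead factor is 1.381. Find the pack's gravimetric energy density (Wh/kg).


Step 1: V_pack = 6 * 3.502 = 21.012 V
Step 2: C_pack = 6 * 3.613 = 21.678 Ah
Step 3: E_pack = V_pack * C_pack = 21.012 * 21.678 = 455.5 Wh
Step 4: m_pack = 6 * 6 * 0.0506 * 1.381 = 2.5156 kg
Step 5: ED = E_pack / m_pack = 455.5 / 2.5156 = 181.1 Wh/kg

181.1 Wh/kg


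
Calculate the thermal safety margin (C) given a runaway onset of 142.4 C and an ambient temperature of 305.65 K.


Convert: T_ambient = 305.65 K = 32.5 C
margin = 142.4 - 32.5 = 109.9 C

109.9 C


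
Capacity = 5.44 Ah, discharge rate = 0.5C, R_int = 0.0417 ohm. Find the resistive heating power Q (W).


Step 1: I = C_rate * capacity = 0.5 * 5.44 = 2.72 A
Step 2: Q = I^2 * R = 2.72^2 * 0.0417 = 7.3984 * 0.0417 = 0.3085 W

0.3085 W


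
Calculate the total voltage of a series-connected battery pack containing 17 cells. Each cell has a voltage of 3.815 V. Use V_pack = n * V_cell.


V_pack = n * V_cell = 17 * 3.815 = 64.855 V

64.855 V


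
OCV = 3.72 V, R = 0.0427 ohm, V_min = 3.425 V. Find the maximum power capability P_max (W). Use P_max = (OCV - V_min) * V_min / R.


dV = OCV - V_min = 0.295 V (so I_max = dV / R)
P_max = dV * V_min / R = 0.295 * 3.425 / 0.0427 = 23.66 W

23.66 W


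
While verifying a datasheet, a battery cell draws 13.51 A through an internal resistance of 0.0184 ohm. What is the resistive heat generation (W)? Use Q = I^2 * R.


Q = I^2 * R = 13.51^2 * 0.0184 = 3.358 W

3.358 W


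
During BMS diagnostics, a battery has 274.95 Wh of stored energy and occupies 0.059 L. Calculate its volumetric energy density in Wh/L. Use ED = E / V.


ED = E / V = 274.95 / 0.059 = 4660 Wh/L

4660 Wh/L


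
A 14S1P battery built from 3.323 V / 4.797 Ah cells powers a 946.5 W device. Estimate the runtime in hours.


Step 1: E_pack = Ns * V_cell * Np * C_cell = 14 * 3.323 * 1 * 4.797 = 223.17 Wh
Step 2: t = E_pack / P = 223.17 / 946.5 = 0.2358 hr

0.2358 hr


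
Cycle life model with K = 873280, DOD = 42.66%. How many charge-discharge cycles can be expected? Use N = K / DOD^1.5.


DOD^1.5 = 278.63
N = K / DOD^1.5 = 873280 / 278.63 = 3134

3134 cycles


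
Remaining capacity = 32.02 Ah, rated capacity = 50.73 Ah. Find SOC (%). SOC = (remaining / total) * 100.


SOC = (remaining / total) * 100 = (32.02 / 50.73) * 100 = 63.12%

63.12%


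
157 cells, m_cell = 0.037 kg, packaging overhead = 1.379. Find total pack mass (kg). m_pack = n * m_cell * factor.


Cell mass sum = 157 * 0.037 = 5.809 kg
With overhead 1.379: m_pack = 5.809 * 1.379 = 8.011 kg

8.011 kg


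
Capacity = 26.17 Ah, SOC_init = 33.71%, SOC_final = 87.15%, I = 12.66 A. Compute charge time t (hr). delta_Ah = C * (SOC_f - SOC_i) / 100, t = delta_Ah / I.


delta_Ah = 26.17 * (87.15 - 33.71) / 100 = 13.985 Ah
t = delta_Ah / I = 13.985 / 12.66 = 1.105 hr

1.105 hr


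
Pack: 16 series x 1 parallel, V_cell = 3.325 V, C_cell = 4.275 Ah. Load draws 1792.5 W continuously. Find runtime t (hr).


Step 1: E_pack = Ns * V_cell * Np * C_cell = 16 * 3.325 * 1 * 4.275 = 227.43 Wh
Step 2: t = E_pack / P = 227.43 / 1792.5 = 0.1269 hr

0.1269 hr


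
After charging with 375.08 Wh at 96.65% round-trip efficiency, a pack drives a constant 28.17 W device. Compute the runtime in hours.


Step 1: E_discharge = eta/100 * E_charge = 96.65/100 * 375.08 = 362.51 Wh
Step 2: t = E_discharge / P = 362.51 / 28.17 = 12.87 hr

12.87 hr


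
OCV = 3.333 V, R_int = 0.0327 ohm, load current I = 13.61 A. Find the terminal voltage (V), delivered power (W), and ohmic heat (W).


Step 1: V_terminal = OCV - I*R = 3.333 - 13.61 * 0.0327 = 2.888 V
Step 2: P_out = V_terminal * I = 2.888 * 13.61 = 39.31 W
Step 3: Q = I^2 * R = 13.61^2 * 0.0327 = 6.057 W

V=2.888 V, P=39.31 W, Q=6.057 W


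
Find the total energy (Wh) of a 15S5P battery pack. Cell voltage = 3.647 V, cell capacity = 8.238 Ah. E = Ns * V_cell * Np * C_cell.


E = Ns * Vcell * Np * Ccell = 15 * 3.647 * 5 * 8.238 = 2253 Wh

2253 Wh


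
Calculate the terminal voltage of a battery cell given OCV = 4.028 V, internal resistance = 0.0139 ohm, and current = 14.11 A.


V = OCV - I*R = 4.028 - 14.11 * 0.0139 = 3.832 V

3.832 V


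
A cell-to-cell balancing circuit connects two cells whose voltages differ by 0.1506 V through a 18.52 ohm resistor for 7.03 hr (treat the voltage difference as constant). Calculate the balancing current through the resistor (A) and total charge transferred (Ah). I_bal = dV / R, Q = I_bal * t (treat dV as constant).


I_bal = dV / R = 0.1506 / 18.52 = 0.0081317 A
Q = I_bal * t = 0.0081317 * 7.03 = 0.05717 Ah

I=0.0081317 A, Q=0.05717 Ah


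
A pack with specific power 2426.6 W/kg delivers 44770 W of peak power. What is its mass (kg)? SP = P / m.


m = P / SP = 44770 / 2426.6 = 18.45 kg

18.45 kg


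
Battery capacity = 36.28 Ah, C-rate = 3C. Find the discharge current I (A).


I = C_rate * capacity = 3 * 36.28 = 108.84 A

108.84 A


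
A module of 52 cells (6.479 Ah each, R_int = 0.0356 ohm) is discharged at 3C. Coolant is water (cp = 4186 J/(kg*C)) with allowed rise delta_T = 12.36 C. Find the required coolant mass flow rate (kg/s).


Step 1: I = 3 * 6.479 = 19.437 A
Step 2: Q_cell = I^2 * R = 19.437^2 * 0.0356 = 13.45 W
Step 3: Q_total = 52 * 13.45 = 699.4 W
Step 4: m_dot = Q_total / (cp * dT) = 699.4 / (4186 * 12.36) = 0.01352 kg/s

0.01352 kg/s


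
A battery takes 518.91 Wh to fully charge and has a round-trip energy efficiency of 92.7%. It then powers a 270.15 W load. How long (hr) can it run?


Step 1: E_discharge = eta/100 * E_charge = 92.7/100 * 518.91 = 481.03 Wh
Step 2: t = E_discharge / P = 481.03 / 270.15 = 1.781 hr

1.781 hr


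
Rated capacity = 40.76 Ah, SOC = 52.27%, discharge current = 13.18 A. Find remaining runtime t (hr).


Step 1: remaining = SOC/100 * C_total = 52.27/100 * 40.76 = 21.305 Ah
Step 2: t = remaining / I = 21.305 / 13.18 = 1.616 hr

1.616 hr


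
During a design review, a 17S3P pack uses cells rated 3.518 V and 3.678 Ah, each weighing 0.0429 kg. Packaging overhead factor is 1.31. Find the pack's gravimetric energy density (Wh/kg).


Step 1: V_pack = 17 * 3.518 = 59.806 V
Step 2: C_pack = 3 * 3.678 = 11.034 Ah
Step 3: E_pack = V_pack * C_pack = 59.806 * 11.034 = 659.9 Wh
Step 4: m_pack = 17 * 3 * 0.0429 * 1.31 = 2.8661 kg
Step 5: ED = E_pack / m_pack = 659.9 / 2.8661 = 230.2 Wh/kg

230.2 Wh/kg


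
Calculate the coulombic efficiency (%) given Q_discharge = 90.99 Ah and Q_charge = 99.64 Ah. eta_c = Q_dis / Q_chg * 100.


Coulombic efficiency = 90.99/99.64 * 100% = 91.32%

91.32%


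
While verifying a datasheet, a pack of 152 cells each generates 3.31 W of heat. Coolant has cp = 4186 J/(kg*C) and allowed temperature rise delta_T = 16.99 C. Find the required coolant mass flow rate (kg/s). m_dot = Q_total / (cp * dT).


Q_total = 152 * 3.31 = 503.12 W
m_dot = Q_total / (cp * dT) = 503.12 / (4186 * 16.99) = 0.007074 kg/s

0.007074 kg/s


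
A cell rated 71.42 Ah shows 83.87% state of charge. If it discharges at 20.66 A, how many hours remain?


Step 1: remaining = SOC/100 * C_total = 83.87/100 * 71.42 = 59.9 Ah
Step 2: t = remaining / I = 59.9 / 20.66 = 2.899 hr

2.899 hr


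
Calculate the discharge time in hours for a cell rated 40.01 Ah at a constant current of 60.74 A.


t = capacity / current = 40.01 / 60.74 = 0.6587 hr

0.6587 hr


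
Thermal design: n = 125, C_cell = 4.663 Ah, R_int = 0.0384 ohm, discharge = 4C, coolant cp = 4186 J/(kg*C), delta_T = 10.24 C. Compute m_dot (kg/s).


Step 1: I = 4 * 4.663 = 18.652 A
Step 2: Q_cell = I^2 * R = 18.652^2 * 0.0384 = 13.359 W
Step 3: Q_total = 125 * 13.359 = 1669.9 W
Step 4: m_dot = Q_total / (cp * dT) = 1669.9 / (4186 * 10.24) = 0.03896 kg/s

0.03896 kg/s


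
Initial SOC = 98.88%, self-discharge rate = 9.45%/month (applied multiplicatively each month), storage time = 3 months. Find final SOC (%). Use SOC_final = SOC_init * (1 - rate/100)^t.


Monthly retention factor = 1 - 9.45/100 = 0.9055
Over 3 months: factor^3 = 0.74245
SOC_final = 98.88 * 0.74245 = 73.41%

73.41%


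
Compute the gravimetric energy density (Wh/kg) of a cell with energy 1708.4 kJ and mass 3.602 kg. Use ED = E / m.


Convert: E = 1708.4 kJ = 474.56 Wh
ED = E / m = 474.56 / 3.602 = 131.7 Wh/kg

131.7 Wh/kg


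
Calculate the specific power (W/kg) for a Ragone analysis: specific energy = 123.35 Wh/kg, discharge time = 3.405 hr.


P_specific = E / t = 123.35 / 3.405 = 36.23 W/kg

36.23 W/kg


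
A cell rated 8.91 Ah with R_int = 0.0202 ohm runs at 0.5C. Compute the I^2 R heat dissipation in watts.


Step 1: I = C_rate * capacity = 0.5 * 8.91 = 4.455 A
Step 2: Q = I^2 * R = 4.455^2 * 0.0202 = 19.847 * 0.0202 = 0.4009 W

0.4009 W


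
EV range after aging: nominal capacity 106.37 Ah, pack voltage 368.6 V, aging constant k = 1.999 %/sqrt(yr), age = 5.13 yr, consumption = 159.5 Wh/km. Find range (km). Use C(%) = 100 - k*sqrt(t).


Step 1: capacity retention = 100 - 1.999 * sqrt(5.13) = 100 - 1.999 * 2.265 = 95.472%
Step 2: C_now = 106.37 * 95.472/100 = 101.55 Ah
Step 3: E_pack = V * C_now = 368.6 * 101.55 = 37431 Wh
Step 4: range = E_pack / consumption = 37431 / 159.5 = 234.7 km

234.7 km


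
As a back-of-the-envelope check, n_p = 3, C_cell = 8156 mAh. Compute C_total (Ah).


Convert: C_cell = 8156 mAh = 8.156 Ah
C_total = 3 * 8.156 = 24.468 Ah

24.468 Ah


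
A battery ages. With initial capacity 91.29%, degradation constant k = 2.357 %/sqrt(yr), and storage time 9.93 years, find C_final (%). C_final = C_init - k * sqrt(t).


sqrt(t) = sqrt(9.93) = 3.1512
C_final = 91.29 - 2.357 * 3.1512 = 83.86%

83.86%


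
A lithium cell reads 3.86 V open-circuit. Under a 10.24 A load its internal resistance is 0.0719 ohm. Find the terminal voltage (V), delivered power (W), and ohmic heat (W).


Step 1: V_terminal = OCV - I*R = 3.86 - 10.24 * 0.0719 = 3.1237 V
Step 2: P_out = V_terminal * I = 3.1237 * 10.24 = 31.99 W
Step 3: Q = I^2 * R = 10.24^2 * 0.0719 = 7.539 W

V=3.1237 V, P=31.99 W, Q=7.539 W


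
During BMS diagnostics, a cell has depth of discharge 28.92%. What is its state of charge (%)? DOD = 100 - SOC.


SOC = 100 - DOD = 100 - 28.92 = 71.08%

71.08%


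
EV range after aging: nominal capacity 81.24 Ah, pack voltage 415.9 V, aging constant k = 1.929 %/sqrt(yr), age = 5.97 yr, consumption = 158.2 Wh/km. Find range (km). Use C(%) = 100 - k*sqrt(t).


Step 1: capacity retention = 100 - 1.929 * sqrt(5.97) = 100 - 1.929 * 2.4434 = 95.287%
Step 2: C_now = 81.24 * 95.287/100 = 77.411 Ah
Step 3: E_pack = V * C_now = 415.9 * 77.411 = 32195 Wh
Step 4: range = E_pack / consumption = 32195 / 158.2 = 203.5 km

203.5 km


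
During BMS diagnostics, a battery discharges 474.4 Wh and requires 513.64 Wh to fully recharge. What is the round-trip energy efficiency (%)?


eta_e = E_dis / E_chg * 100 = 474.4 / 513.64 * 100 = 92.36%

92.36%


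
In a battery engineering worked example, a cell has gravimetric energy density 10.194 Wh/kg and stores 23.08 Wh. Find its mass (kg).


m = E / ED = 23.08 / 10.194 = 2.264 kg

2.264 kg


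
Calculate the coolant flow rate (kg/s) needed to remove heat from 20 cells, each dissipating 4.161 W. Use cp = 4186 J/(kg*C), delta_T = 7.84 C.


Q_total = 20 * 4.161 = 83.22 W
m_dot = Q_total / (cp * dT) = 83.22 / (4186 * 7.84) = 0.002536 kg/s

0.002536 kg/s


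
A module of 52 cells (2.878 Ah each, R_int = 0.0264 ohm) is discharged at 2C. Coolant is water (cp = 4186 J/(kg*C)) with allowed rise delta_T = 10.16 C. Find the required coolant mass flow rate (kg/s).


Step 1: I = 2 * 2.878 = 5.756 A
Step 2: Q_cell = I^2 * R = 5.756^2 * 0.0264 = 0.87467 W
Step 3: Q_total = 52 * 0.87467 = 45.483 W
Step 4: m_dot = Q_total / (cp * dT) = 45.483 / (4186 * 10.16) = 0.001069 kg/s

0.001069 kg/s


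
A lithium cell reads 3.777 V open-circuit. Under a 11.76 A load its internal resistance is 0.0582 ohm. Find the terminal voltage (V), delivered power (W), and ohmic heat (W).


Step 1: V_terminal = OCV - I*R = 3.777 - 11.76 * 0.0582 = 3.0926 V
Step 2: P_out = V_terminal * I = 3.0926 * 11.76 = 36.37 W
Step 3: Q = I^2 * R = 11.76^2 * 0.0582 = 8.049 W

V=3.0926 V, P=36.37 W, Q=8.049 W


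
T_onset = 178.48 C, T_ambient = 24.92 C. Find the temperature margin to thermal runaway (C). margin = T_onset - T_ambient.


Safety margin = 178.48 C - 24.92 C = 153.56 C

153.56 C


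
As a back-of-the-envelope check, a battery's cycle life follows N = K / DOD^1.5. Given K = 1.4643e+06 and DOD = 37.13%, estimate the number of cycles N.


DOD^1.5 = 226.25
N = K / DOD^1.5 = 1.4643e+06 / 226.25 = 6472

6472 cycles


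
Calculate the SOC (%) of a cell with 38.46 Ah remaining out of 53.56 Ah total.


SOC% = 38.46 / 53.56 * 100 = 71.81%

71.81%


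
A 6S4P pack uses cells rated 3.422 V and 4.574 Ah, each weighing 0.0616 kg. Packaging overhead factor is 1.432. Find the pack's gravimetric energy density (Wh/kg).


Step 1: V_pack = 6 * 3.422 = 20.532 V
Step 2: C_pack = 4 * 4.574 = 18.296 Ah
Step 3: E_pack = V_pack * C_pack = 20.532 * 18.296 = 375.65 Wh
Step 4: m_pack = 6 * 4 * 0.0616 * 1.432 = 2.1171 kg
Step 5: ED = E_pack / m_pack = 375.65 / 2.1171 = 177.4 Wh/kg

177.4 Wh/kg


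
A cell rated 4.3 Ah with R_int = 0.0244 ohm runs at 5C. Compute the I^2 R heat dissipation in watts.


Step 1: I = C_rate * capacity = 5 * 4.3 = 21.5 A
Step 2: Q = I^2 * R = 21.5^2 * 0.0244 = 462.25 * 0.0244 = 11.28 W

11.28 W


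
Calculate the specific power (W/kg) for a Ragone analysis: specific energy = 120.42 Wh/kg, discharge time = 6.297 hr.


Specific power = 120.42 Wh/kg / 6.297 hr = 19.12 W/kg

19.12 W/kg


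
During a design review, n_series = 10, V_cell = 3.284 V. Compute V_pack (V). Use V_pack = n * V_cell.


V_pack = n * V_cell = 10 * 3.284 = 32.84 V

32.84 V


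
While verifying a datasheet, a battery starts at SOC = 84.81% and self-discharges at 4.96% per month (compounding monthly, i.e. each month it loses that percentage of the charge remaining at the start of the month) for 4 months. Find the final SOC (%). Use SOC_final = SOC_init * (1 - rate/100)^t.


decay = (1 - 4.96/100)^4 = 0.81588
SOC_final = 84.81 * 0.81588 = 69.19%

69.19%


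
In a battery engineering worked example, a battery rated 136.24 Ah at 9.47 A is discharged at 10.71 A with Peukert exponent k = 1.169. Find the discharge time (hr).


t_rated = C / I_rated = 136.24 / 9.47 = 14.386 hr
(I_rated/I)^k = (0.88422)^1.169 = 0.86602
t = t_rated * (I_rated/I)^k = 14.386 * 0.86602 = 12.46 hr

12.46 hr


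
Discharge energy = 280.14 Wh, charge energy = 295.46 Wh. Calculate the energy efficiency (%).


Round-trip efficiency = 280.14/295.46 * 100% = 94.81%

94.81%


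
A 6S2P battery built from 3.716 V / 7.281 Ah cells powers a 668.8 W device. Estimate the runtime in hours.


Step 1: E_pack = Ns * V_cell * Np * C_cell = 6 * 3.716 * 2 * 7.281 = 324.67 Wh
Step 2: t = E_pack / P = 324.67 / 668.8 = 0.4855 hr

0.4855 hr


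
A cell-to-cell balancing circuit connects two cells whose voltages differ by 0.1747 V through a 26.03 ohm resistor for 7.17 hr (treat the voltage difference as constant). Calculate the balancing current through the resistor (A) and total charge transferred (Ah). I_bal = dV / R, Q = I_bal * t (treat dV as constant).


I_bal = dV / R = 0.1747 / 26.03 = 0.0067115 A
Q = I_bal * t = 0.0067115 * 7.17 = 0.04812 Ah

I=0.0067115 A, Q=0.04812 Ah


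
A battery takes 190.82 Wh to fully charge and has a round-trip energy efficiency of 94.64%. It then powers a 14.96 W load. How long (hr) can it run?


Step 1: E_discharge = eta/100 * E_charge = 94.64/100 * 190.82 = 180.59 Wh
Step 2: t = E_discharge / P = 180.59 / 14.96 = 12.07 hr

12.07 hr


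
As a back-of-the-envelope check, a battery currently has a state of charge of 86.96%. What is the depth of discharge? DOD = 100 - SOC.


Complement of SOC: DOD = 100% - 86.96% = 13.04%

13.04%


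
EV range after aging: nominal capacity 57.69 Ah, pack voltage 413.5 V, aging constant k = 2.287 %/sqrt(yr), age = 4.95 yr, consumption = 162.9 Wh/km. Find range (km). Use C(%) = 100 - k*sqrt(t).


Step 1: capacity retention = 100 - 2.287 * sqrt(4.95) = 100 - 2.287 * 2.2249 = 94.912%
Step 2: C_now = 57.69 * 94.912/100 = 54.755 Ah
Step 3: E_pack = V * C_now = 413.5 * 54.755 = 22641 Wh
Step 4: range = E_pack / consumption = 22641 / 162.9 = 139.0 km

139.0 km


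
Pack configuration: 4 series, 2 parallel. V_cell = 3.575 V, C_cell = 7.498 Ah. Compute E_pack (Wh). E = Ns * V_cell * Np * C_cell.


E = Ns * Vcell * Np * Ccell = 4 * 3.575 * 2 * 7.498 = 214.4 Wh

214.4 Wh


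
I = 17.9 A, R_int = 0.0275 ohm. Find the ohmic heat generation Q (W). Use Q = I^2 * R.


Q = I^2 * R = 17.9^2 * 0.0275 = 8.811 W

8.811 W


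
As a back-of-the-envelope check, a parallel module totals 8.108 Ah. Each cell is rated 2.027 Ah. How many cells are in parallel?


n = C_total / C_cell = 8.108 / 2.027 = 4

4


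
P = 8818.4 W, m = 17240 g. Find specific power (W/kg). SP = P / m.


Convert: m = 17240 g = 17.24 kg
Specific power = 8818.4 W / 17.24 kg = 511.5 W/kg

511.5 W/kg


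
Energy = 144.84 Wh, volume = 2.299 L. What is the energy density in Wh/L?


ED = E / V = 144.84 / 2.299 = 63.00 Wh/L

63.00 Wh/L
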